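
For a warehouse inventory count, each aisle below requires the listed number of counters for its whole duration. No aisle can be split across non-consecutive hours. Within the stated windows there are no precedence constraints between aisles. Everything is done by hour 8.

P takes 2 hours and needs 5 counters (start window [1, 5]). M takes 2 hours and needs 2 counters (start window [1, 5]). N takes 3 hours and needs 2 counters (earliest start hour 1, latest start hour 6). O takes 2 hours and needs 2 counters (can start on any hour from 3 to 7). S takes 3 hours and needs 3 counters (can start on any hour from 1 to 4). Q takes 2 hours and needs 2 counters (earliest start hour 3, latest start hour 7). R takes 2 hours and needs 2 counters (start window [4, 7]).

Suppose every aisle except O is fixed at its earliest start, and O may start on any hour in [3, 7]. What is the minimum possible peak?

O@3: h1:12  h2:12  h3:9  h4:6  h5:2  h6:0  h7:0  h8:0 → peak 12
O@4: h1:12  h2:12  h3:7  h4:6  h5:4  h6:0  h7:0  h8:0 → peak 12
O@5: h1:12  h2:12  h3:7  h4:4  h5:4  h6:2  h7:0  h8:0 → peak 12
O@6: h1:12  h2:12  h3:7  h4:4  h5:2  h6:2  h7:2  h8:0 → peak 12
O@7: h1:12  h2:12  h3:7  h4:4  h5:2  h6:0  h7:2  h8:2 → peak 12
Best is O@3, peak 12.

12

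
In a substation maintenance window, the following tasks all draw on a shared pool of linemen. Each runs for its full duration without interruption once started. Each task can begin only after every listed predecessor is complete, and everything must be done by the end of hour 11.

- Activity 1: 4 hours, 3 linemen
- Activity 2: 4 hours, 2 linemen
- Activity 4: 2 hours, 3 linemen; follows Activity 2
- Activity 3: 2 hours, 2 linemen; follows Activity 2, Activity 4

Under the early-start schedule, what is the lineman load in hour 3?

At early start, hour 3 has: Activity 1, Activity 2.
Demand: 3 + 2 = 5.

5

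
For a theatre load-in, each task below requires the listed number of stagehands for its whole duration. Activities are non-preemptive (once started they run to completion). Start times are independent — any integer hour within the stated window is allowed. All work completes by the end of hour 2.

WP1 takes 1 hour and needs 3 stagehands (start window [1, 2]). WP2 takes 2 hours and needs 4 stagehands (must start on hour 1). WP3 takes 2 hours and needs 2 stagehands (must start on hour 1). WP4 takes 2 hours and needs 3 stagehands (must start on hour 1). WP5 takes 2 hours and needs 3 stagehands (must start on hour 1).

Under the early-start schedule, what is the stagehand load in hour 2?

At early start, hour 2 has: WP2, WP3, WP4, WP5.
Demand: 4 + 2 + 3 + 3 = 12.

12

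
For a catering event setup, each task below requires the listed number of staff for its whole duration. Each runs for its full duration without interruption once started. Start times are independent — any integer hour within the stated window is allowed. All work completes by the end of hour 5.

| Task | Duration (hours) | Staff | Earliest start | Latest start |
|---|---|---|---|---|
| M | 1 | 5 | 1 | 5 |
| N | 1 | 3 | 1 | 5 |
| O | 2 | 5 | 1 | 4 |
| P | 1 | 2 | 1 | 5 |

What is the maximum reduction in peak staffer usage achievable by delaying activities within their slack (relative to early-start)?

Early-start peak: h1:15  h2:5  h3:0  h4:0  h5:0 ⇒ 15.
Leveled (M@1, N@2, O@3, P@2): h1:5  h2:5  h3:5  h4:5  h5:0 ⇒ 5.
Reduction 15 − 5 = 10.

10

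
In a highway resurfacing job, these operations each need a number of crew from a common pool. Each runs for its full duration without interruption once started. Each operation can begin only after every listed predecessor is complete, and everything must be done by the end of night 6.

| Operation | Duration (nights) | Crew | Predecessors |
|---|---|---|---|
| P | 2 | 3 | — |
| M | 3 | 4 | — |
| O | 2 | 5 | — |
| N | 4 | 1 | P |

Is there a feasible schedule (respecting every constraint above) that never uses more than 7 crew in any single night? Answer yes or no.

yes

Schedule P@1, M@1, O@4, N@3: n1:7  n2:7  n3:5  n4:6  n5:6  n6:1 — peak 7 ≤ 7.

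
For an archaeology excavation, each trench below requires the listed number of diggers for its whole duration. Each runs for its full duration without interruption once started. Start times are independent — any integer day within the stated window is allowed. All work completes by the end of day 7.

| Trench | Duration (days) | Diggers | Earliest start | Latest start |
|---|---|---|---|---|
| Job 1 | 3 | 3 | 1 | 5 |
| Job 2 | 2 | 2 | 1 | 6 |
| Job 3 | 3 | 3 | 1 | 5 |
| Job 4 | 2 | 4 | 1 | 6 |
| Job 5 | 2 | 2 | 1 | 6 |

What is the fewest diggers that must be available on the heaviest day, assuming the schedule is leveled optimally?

Early-start (Job 1@1, Job 2@1, Job 3@1, Job 4@1, Job 5@1) gives peak 14: d1:14  d2:14  d3:6  d4:0  d5:0  d6:0  d7:0.
Shift Job 3→3, Job 4→6, Job 5→4.
Schedule Job 1@1, Job 2@1, Job 3@3, Job 4@6, Job 5@4: d1:5  d2:5  d3:6  d4:5  d5:5  d6:4  d7:4 — peak 6.

6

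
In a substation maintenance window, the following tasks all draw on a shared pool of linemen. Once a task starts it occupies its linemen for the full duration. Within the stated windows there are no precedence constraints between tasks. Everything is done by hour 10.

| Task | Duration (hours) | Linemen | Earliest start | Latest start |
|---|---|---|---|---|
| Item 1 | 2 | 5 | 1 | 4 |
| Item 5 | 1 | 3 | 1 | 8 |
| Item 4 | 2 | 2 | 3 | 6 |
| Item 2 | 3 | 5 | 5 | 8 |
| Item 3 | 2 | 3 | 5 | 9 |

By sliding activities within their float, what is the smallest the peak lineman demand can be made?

5

Early-start (Item 1@1, Item 5@1, Item 4@3, Item 2@5, Item 3@5) gives peak 8: h1:8  h2:5  h3:2  h4:2  h5:8  h6:8  h7:5  h8:0  h9:0  h10:0.
Shift Item 5→3, Item 3→8.
Schedule Item 1@1, Item 5@3, Item 4@3, Item 2@5, Item 3@8: h1:5  h2:5  h3:5  h4:2  h5:5  h6:5  h7:5  h8:3  h9:3  h10:0 — peak 5.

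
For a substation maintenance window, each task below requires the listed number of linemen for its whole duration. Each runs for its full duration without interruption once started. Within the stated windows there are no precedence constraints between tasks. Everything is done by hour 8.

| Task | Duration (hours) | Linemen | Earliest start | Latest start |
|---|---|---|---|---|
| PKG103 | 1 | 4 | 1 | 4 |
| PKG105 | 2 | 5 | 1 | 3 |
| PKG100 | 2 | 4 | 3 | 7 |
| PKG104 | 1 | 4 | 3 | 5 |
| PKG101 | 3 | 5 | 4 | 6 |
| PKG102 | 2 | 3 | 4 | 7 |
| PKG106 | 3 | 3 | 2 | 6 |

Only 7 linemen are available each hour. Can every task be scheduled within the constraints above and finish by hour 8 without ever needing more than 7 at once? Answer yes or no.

The minimum achievable peak is 8; 7 < 8, so no feasible schedule stays within the cap.

no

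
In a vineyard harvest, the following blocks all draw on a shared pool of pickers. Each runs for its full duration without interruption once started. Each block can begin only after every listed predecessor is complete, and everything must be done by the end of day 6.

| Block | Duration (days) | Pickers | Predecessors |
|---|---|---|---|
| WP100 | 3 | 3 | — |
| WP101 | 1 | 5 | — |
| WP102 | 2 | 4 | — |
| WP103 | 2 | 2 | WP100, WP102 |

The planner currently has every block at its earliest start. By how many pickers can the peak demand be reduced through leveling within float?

5

Early-start peak: d1:12  d2:7  d3:3  d4:2  d5:2  d6:0 ⇒ 12.
Leveled (WP100@1, WP101@4, WP102@1, WP103@4): d1:7  d2:7  d3:3  d4:7  d5:2  d6:0 ⇒ 7.
Reduction 12 − 7 = 5.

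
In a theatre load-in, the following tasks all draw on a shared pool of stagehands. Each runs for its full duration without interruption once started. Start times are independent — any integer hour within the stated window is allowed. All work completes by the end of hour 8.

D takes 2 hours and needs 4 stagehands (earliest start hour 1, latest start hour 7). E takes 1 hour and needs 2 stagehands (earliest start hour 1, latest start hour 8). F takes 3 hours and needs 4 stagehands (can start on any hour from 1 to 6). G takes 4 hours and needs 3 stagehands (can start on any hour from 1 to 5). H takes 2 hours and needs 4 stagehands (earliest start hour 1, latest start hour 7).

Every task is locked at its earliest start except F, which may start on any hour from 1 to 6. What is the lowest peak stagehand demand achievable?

F@1: h1:17  h2:15  h3:7  h4:3  h5:0  h6:0  h7:0  h8:0 → peak 17
F@2: h1:13  h2:15  h3:7  h4:7  h5:0  h6:0  h7:0  h8:0 → peak 15
F@3: h1:13  h2:11  h3:7  h4:7  h5:4  h6:0  h7:0  h8:0 → peak 13
F@4: h1:13  h2:11  h3:3  h4:7  h5:4  h6:4  h7:0  h8:0 → peak 13
F@5: h1:13  h2:11  h3:3  h4:3  h5:4  h6:4  h7:4  h8:0 → peak 13
F@6: h1:13  h2:11  h3:3  h4:3  h5:0  h6:4  h7:4  h8:4 → peak 13
Best is F@3, peak 13.

13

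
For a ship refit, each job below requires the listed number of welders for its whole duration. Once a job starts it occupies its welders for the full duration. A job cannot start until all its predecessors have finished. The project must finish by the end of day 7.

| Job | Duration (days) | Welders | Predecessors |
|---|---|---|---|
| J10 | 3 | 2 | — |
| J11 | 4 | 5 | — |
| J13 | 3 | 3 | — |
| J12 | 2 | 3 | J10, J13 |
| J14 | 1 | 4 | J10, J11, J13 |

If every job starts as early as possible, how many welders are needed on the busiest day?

Early-start schedule: J10@1, J11@1, J13@1, J12@4, J14@5.
Load per day: day 1: 10, day 2: 10, day 3: 10, day 4: 8, day 5: 7, day 6: 0, day 7: 0.
Peak is 10.

10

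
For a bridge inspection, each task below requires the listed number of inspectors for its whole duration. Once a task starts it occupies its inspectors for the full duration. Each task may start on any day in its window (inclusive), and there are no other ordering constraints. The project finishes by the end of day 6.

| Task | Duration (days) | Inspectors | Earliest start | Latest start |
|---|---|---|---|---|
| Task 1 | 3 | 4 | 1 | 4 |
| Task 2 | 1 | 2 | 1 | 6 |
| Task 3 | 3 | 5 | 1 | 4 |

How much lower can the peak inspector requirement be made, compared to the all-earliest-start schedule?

Early-start peak: d1:11  d2:9  d3:9  d4:0  d5:0  d6:0 ⇒ 11.
Leveled (Task 1@1, Task 2@1, Task 3@4): d1:6  d2:4  d3:4  d4:5  d5:5  d6:5 ⇒ 6.
Reduction 11 − 6 = 5.

5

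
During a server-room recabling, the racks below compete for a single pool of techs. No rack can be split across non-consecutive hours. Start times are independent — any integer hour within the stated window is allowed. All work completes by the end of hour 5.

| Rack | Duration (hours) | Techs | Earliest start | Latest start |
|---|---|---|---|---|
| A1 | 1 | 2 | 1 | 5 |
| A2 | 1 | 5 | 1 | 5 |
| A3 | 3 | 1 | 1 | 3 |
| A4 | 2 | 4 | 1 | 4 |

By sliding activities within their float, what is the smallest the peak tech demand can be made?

Early-start (A1@1, A2@1, A3@1, A4@1) gives peak 12: h1:12  h2:5  h3:1  h4:0  h5:0.
Shift A2→2, A3→3, A4→3.
Schedule A1@1, A2@2, A3@3, A4@3: h1:2  h2:5  h3:5  h4:5  h5:1 — peak 5.

5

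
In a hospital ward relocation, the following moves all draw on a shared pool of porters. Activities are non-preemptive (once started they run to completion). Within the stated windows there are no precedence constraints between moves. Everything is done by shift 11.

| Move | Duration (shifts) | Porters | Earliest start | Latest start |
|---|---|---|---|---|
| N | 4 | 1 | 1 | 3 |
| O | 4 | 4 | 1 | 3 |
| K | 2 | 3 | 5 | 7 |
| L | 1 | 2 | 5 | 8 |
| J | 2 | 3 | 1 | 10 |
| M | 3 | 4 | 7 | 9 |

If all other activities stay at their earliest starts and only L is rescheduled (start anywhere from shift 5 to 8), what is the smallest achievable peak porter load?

8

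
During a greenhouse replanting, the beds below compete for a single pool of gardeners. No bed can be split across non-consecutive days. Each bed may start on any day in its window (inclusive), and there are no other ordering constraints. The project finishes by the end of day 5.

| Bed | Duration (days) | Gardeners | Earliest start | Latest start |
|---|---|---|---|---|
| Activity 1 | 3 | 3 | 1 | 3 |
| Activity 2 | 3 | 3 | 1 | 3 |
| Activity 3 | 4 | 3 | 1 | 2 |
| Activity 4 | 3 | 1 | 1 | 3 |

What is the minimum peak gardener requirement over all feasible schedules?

10

Schedule Activity 1@1, Activity 2@1, Activity 3@1, Activity 4@1: d1:10  d2:10  d3:10  d4:3  d5:0 — peak 10.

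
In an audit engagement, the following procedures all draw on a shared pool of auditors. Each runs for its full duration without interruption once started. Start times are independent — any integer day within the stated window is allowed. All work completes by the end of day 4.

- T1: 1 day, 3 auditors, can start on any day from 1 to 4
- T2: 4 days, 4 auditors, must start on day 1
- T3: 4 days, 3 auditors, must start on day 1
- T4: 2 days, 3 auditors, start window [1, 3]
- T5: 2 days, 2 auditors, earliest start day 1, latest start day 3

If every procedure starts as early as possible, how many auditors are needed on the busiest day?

Early-start schedule: T1@1, T2@1, T3@1, T4@1, T5@1.
Load per day: day 1: 15, day 2: 12, day 3: 7, day 4: 7.
Peak is 15.

15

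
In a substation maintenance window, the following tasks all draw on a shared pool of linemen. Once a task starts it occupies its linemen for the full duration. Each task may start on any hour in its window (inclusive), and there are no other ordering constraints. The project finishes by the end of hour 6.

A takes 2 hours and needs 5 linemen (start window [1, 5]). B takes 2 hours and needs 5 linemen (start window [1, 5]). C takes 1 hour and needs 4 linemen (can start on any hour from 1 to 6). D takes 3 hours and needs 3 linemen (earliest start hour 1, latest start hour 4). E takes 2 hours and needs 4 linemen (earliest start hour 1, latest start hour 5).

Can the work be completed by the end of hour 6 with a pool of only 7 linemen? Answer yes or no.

no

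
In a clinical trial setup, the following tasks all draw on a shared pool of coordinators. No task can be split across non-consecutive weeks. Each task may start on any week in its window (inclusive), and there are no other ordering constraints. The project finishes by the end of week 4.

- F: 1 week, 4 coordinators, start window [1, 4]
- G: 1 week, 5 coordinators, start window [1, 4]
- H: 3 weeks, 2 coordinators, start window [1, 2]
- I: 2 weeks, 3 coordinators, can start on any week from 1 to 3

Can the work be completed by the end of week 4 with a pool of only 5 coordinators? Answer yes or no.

Total coordinator-weeks = 21; over 4 weeks the average is 21/4 > 5, so some week must exceed 5.

no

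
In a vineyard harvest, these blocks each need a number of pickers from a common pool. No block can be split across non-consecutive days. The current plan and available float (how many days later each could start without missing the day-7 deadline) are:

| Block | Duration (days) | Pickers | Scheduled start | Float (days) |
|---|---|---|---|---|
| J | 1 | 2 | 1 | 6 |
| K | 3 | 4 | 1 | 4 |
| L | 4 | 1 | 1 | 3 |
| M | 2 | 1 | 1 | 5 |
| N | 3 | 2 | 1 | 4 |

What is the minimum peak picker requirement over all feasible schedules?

Early-start (J@1, K@1, L@1, M@1, N@1) gives peak 10: d1:10  d2:8  d3:7  d4:1  d5:0  d6:0  d7:0.
Shift K→5, N→2.
Schedule J@1, K@5, L@1, M@1, N@2: d1:4  d2:4  d3:3  d4:3  d5:4  d6:4  d7:4 — peak 4.
Total picker-days = 26 over 7 days ⇒ peak ≥ ⌈26/7⌉ = 4, so 4 is optimal.

4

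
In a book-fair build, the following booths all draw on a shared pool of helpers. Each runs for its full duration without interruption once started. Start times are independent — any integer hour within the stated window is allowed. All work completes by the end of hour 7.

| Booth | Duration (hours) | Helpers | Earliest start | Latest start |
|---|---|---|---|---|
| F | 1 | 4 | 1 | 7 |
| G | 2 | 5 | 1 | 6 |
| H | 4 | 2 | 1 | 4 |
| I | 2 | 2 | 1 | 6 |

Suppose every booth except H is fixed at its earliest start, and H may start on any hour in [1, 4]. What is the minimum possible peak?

H@1: h1:13  h2:9  h3:2  h4:2  h5:0  h6:0  h7:0 → peak 13
H@2: h1:11  h2:9  h3:2  h4:2  h5:2  h6:0  h7:0 → peak 11
H@3: h1:11  h2:7  h3:2  h4:2  h5:2  h6:2  h7:0 → peak 11
H@4: h1:11  h2:7  h3:0  h4:2  h5:2  h6:2  h7:2 → peak 11
Best is H@2, peak 11.

11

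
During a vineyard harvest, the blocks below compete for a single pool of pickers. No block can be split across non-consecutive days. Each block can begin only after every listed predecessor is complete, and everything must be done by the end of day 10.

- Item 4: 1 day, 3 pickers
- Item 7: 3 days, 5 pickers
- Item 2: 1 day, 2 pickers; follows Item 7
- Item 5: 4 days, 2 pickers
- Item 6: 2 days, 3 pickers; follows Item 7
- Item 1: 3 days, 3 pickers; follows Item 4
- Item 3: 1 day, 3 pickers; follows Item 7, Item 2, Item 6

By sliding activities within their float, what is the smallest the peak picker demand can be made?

Early-start (Item 4@1, Item 7@1, Item 2@4, Item 5@1, Item 6@4, Item 1@2, Item 3@6) gives peak 10: d1:10  d2:10  d3:10  d4:10  d5:3  d6:3  d7:0  d8:0  d9:0  d10:0.
Shift Item 7→2, Item 2→5, Item 5→6, Item 6→5, Item 1→7, Item 3→10.
Schedule Item 4@1, Item 7@2, Item 2@5, Item 5@6, Item 6@5, Item 1@7, Item 3@10: d1:3  d2:5  d3:5  d4:5  d5:5  d6:5  d7:5  d8:5  d9:5  d10:3 — peak 5.
Total picker-days = 46 over 10 days ⇒ peak ≥ ⌈46/10⌉ = 5, so 5 is optimal.

5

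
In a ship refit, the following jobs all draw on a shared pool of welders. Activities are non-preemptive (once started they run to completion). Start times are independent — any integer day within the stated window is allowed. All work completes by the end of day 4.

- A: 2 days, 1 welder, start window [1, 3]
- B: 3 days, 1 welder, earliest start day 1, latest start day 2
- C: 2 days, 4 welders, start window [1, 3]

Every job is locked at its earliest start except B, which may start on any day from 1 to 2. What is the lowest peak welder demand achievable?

B@1: d1:6  d2:6  d3:1  d4:0 → peak 6
B@2: d1:5  d2:6  d3:1  d4:1 → peak 6
Best is B@1, peak 6.

6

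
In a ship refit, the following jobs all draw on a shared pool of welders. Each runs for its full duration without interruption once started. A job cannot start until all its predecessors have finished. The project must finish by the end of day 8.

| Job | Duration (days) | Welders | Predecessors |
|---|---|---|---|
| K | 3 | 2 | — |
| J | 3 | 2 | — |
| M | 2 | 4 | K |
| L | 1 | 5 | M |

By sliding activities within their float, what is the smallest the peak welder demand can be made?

Schedule K@1, J@1, M@4, L@6: d1:4  d2:4  d3:4  d4:4  d5:4  d6:5  d7:0  d8:0 — peak 5.

5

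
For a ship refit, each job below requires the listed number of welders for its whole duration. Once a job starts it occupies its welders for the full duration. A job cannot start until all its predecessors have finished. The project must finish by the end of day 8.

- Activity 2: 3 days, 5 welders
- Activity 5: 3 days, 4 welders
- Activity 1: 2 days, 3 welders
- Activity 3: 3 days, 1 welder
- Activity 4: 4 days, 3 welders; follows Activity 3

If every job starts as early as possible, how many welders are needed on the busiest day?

Early-start schedule: Activity 2@1, Activity 5@1, Activity 1@1, Activity 3@1, Activity 4@4.
Load per day: day 1: 13, day 2: 13, day 3: 10, day 4: 3, day 5: 3, day 6: 3, day 7: 3, day 8: 0.
Peak is 13.

13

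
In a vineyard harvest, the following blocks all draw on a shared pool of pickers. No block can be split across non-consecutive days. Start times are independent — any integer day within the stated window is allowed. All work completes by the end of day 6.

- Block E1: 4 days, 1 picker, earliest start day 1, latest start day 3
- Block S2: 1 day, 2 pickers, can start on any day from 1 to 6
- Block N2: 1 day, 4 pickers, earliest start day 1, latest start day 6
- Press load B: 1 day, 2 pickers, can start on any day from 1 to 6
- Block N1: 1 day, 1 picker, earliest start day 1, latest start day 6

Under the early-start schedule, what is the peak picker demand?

10

Early-start schedule: Block E1@1, Block S2@1, Block N2@1, Press load B@1, Block N1@1.
Load per day: day 1: 10, day 2: 1, day 3: 1, day 4: 1, day 5: 0, day 6: 0.
Peak is 10.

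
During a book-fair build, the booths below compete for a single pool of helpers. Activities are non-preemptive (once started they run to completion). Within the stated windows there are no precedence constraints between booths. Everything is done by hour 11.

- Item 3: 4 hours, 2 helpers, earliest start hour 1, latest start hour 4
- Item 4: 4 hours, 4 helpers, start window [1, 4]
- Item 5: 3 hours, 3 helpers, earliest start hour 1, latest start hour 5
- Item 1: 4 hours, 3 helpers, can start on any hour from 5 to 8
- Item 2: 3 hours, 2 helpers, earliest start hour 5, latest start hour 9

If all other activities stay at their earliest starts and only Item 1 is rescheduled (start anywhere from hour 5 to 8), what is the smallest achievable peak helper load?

Item 1@5: h1:9  h2:9  h3:9  h4:6  h5:5  h6:5  h7:5  h8:3  h9:0  h10:0  h11:0 → peak 9
Item 1@6: h1:9  h2:9  h3:9  h4:6  h5:2  h6:5  h7:5  h8:3  h9:3  h10:0  h11:0 → peak 9
Item 1@7: h1:9  h2:9  h3:9  h4:6  h5:2  h6:2  h7:5  h8:3  h9:3  h10:3  h11:0 → peak 9
Item 1@8: h1:9  h2:9  h3:9  h4:6  h5:2  h6:2  h7:2  h8:3  h9:3  h10:3  h11:3 → peak 9
Best is Item 1@5, peak 9.

9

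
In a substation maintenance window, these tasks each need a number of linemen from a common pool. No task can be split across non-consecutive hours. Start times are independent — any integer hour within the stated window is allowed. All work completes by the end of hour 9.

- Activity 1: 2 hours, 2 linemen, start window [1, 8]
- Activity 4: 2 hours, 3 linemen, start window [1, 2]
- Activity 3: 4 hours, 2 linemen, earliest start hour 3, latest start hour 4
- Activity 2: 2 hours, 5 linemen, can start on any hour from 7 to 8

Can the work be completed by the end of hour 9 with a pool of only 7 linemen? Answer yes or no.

Schedule Activity 1@1, Activity 4@1, Activity 3@3, Activity 2@7: h1:5  h2:5  h3:2  h4:2  h5:2  h6:2  h7:5  h8:5  h9:0 — peak 5 ≤ 7.

yes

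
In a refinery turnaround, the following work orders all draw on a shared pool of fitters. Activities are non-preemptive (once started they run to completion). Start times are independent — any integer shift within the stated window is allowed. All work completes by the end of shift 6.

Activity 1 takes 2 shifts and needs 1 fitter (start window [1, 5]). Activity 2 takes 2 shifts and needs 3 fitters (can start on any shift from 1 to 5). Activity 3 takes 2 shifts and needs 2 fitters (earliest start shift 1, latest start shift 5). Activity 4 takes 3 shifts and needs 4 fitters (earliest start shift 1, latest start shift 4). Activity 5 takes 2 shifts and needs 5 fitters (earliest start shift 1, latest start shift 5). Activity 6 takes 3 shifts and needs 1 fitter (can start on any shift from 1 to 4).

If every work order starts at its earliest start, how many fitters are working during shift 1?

16

At early start, shift 1 has: Activity 1, Activity 2, Activity 3, Activity 4, Activity 5, Activity 6.
Demand: 1 + 3 + 2 + 4 + 5 + 1 = 16.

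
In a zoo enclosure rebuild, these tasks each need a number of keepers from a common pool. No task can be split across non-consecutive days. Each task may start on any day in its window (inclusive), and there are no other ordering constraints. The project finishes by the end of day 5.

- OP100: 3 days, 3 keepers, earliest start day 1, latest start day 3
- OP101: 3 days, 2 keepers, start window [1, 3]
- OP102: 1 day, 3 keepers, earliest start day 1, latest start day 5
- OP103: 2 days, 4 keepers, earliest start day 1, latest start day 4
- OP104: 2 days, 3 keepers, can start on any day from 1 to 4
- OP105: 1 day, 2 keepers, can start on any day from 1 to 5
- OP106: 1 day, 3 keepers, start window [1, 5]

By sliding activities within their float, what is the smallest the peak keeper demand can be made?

8

Early-start (OP100@1, OP101@1, OP102@1, OP103@1, OP104@1, OP105@1, OP106@1) gives peak 20: d1:20  d2:12  d3:5  d4:0  d5:0.
Shift OP103→4, OP104→2, OP105→4, OP106→5.
Schedule OP100@1, OP101@1, OP102@1, OP103@4, OP104@2, OP105@4, OP106@5: d1:8  d2:8  d3:8  d4:6  d5:7 — peak 8.
Total keeper-days = 37 over 5 days ⇒ peak ≥ ⌈37/5⌉ = 8, so 8 is optimal.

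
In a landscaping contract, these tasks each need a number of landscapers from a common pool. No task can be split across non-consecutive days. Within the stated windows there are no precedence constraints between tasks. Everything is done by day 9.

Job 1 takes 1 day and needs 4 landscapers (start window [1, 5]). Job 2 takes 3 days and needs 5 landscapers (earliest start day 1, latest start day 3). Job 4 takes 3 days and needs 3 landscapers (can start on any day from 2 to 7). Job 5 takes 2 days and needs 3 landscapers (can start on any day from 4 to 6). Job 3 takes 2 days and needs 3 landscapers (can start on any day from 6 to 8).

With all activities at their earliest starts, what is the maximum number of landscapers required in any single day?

9

Early-start schedule: Job 1@1, Job 2@1, Job 4@2, Job 5@4, Job 3@6.
Load per day: day 1: 9, day 2: 8, day 3: 8, day 4: 6, day 5: 3, day 6: 3, day 7: 3, day 8: 0, day 9: 0.
Peak is 9.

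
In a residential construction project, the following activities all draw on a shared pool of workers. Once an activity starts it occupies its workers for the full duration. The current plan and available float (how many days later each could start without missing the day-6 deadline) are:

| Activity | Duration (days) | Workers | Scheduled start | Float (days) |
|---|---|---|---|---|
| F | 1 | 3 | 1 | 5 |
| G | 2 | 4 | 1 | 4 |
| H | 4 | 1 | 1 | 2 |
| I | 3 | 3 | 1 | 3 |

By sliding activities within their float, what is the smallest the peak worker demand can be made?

4

Early-start (F@1, G@1, H@1, I@1) gives peak 11: d1:11  d2:8  d3:4  d4:1  d5:0  d6:0.
Shift G→5, I→2.
Schedule F@1, G@5, H@1, I@2: d1:4  d2:4  d3:4  d4:4  d5:4  d6:4 — peak 4.
Total worker-days = 24 over 6 days ⇒ peak ≥ ⌈24/6⌉ = 4, so 4 is optimal.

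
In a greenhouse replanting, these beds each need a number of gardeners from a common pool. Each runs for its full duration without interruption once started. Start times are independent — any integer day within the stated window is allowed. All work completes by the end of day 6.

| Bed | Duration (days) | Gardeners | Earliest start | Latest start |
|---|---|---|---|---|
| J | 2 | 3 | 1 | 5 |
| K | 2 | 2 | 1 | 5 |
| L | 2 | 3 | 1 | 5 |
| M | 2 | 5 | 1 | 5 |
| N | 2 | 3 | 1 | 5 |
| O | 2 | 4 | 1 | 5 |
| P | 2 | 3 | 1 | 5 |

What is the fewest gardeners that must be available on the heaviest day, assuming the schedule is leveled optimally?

8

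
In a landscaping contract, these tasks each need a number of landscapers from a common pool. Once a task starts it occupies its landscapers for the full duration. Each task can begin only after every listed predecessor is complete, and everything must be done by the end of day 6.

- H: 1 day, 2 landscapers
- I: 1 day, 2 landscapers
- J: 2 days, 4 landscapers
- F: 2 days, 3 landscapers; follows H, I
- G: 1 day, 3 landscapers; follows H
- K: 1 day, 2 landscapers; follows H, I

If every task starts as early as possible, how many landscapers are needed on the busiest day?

12

Early-start schedule: H@1, I@1, J@1, F@2, G@2, K@2.
Load per day: day 1: 8, day 2: 12, day 3: 3, day 4: 0, day 5: 0, day 6: 0.
Peak is 12.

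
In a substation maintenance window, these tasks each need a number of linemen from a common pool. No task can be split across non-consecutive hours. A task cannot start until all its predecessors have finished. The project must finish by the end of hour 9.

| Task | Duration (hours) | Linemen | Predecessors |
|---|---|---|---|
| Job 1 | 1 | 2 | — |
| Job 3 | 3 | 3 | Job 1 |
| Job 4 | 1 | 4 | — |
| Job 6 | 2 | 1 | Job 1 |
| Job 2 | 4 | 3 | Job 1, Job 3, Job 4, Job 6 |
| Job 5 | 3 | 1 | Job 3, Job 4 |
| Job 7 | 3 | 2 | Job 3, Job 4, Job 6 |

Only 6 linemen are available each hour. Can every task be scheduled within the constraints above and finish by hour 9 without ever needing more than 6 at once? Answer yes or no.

yes

Schedule Job 1@1, Job 3@2, Job 4@1, Job 6@2, Job 2@5, Job 5@5, Job 7@5: h1:6  h2:4  h3:4  h4:3  h5:6  h6:6  h7:6  h8:3  h9:0 — peak 6 ≤ 6.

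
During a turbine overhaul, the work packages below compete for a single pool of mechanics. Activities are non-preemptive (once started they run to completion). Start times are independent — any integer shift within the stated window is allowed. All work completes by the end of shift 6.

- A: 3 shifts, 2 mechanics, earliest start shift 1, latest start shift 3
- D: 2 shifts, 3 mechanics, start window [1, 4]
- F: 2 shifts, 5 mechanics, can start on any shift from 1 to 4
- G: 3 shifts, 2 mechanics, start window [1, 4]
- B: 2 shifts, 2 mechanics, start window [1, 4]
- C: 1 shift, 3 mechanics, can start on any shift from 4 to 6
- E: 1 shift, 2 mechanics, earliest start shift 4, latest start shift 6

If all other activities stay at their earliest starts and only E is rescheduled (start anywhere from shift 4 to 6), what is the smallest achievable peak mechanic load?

E@4: s1:14  s2:14  s3:4  s4:5  s5:0  s6:0 → peak 14
E@5: s1:14  s2:14  s3:4  s4:3  s5:2  s6:0 → peak 14
E@6: s1:14  s2:14  s3:4  s4:3  s5:0  s6:2 → peak 14
Best is E@4, peak 14.

14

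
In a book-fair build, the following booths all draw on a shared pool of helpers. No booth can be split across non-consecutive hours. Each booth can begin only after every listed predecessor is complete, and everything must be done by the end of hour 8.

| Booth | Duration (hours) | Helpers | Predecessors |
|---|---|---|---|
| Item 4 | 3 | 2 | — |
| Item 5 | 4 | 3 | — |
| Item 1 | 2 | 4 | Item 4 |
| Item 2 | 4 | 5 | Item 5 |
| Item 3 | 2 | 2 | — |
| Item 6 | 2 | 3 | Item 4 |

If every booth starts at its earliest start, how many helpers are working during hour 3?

At early start, hour 3 has: Item 4, Item 5.
Demand: 2 + 3 = 5.

5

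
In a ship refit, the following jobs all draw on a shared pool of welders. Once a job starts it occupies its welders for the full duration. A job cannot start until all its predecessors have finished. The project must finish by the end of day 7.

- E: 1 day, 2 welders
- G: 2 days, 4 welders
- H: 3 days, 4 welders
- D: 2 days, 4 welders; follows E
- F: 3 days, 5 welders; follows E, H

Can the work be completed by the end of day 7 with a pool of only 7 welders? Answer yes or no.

The minimum achievable peak is 8; 7 < 8, so no feasible schedule stays within the cap.

no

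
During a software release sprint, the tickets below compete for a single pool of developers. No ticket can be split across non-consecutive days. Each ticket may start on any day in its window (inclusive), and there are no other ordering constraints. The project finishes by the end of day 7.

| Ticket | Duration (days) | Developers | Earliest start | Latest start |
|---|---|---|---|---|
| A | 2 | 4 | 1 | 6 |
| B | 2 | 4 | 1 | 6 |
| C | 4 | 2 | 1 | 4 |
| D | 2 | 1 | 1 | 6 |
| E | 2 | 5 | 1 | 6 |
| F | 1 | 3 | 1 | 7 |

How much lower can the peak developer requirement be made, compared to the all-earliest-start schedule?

Early-start peak: d1:19  d2:16  d3:2  d4:2  d5:0  d6:0  d7:0 ⇒ 19.
Leveled (A@1, B@3, C@1, D@5, E@5, F@7): d1:6  d2:6  d3:6  d4:6  d5:6  d6:6  d7:3 ⇒ 6.
Reduction 19 − 6 = 13.

13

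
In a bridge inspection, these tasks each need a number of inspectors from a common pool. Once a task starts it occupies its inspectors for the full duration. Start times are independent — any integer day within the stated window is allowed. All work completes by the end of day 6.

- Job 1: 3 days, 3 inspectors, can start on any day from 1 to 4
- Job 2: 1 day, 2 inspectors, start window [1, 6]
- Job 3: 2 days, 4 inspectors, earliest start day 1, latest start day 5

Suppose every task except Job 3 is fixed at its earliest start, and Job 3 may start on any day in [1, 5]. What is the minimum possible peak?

5

Job 3@1: d1:9  d2:7  d3:3  d4:0  d5:0  d6:0 → peak 9
Job 3@2: d1:5  d2:7  d3:7  d4:0  d5:0  d6:0 → peak 7
Job 3@3: d1:5  d2:3  d3:7  d4:4  d5:0  d6:0 → peak 7
Job 3@4: d1:5  d2:3  d3:3  d4:4  d5:4  d6:0 → peak 5
Job 3@5: d1:5  d2:3  d3:3  d4:0  d5:4  d6:4 → peak 5
Best is Job 3@4, peak 5.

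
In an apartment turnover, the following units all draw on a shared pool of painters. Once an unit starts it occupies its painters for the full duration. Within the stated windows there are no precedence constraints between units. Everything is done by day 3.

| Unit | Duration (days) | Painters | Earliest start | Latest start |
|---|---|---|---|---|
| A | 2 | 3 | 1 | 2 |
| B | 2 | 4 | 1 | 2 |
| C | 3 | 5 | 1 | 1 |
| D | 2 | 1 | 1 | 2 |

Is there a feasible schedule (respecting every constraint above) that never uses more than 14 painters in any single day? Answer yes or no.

Schedule A@1, B@1, C@1, D@1: d1:13  d2:13  d3:5 — peak 13 ≤ 14.

yes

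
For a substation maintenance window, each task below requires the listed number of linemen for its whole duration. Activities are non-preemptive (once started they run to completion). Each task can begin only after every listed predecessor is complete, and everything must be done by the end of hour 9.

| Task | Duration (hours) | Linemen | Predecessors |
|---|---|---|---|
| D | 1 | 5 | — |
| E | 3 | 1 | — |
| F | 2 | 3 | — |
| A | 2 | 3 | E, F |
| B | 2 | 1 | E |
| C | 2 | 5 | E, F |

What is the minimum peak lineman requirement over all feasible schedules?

5

Early-start (D@1, E@1, F@1, A@4, B@4, C@4) gives peak 9: h1:9  h2:4  h3:1  h4:9  h5:9  h6:0  h7:0  h8:0  h9:0.
Shift E→2, F→2, A→5, B→5, C→7.
Schedule D@1, E@2, F@2, A@5, B@5, C@7: h1:5  h2:4  h3:4  h4:1  h5:4  h6:4  h7:5  h8:5  h9:0 — peak 5.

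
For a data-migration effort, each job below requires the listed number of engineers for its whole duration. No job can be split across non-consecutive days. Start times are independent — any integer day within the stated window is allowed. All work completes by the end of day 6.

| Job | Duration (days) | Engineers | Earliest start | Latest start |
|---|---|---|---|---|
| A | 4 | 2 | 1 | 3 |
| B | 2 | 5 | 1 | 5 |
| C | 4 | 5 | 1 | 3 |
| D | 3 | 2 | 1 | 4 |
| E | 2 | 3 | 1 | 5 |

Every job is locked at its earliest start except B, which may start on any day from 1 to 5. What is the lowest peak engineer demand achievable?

12

B@1: d1:17  d2:17  d3:9  d4:7  d5:0  d6:0 → peak 17
B@2: d1:12  d2:17  d3:14  d4:7  d5:0  d6:0 → peak 17
B@3: d1:12  d2:12  d3:14  d4:12  d5:0  d6:0 → peak 14
B@4: d1:12  d2:12  d3:9  d4:12  d5:5  d6:0 → peak 12
B@5: d1:12  d2:12  d3:9  d4:7  d5:5  d6:5 → peak 12
Best is B@4, peak 12.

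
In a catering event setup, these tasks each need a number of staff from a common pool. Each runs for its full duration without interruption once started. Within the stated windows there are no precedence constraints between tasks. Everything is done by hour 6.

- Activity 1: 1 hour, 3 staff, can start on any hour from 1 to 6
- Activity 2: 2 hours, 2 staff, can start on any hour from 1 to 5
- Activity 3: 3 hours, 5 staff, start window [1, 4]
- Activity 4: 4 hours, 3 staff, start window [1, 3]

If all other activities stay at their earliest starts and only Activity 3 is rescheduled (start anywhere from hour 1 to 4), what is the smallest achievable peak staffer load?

Activity 3@1: h1:13  h2:10  h3:8  h4:3  h5:0  h6:0 → peak 13
Activity 3@2: h1:8  h2:10  h3:8  h4:8  h5:0  h6:0 → peak 10
Activity 3@3: h1:8  h2:5  h3:8  h4:8  h5:5  h6:0 → peak 8
Activity 3@4: h1:8  h2:5  h3:3  h4:8  h5:5  h6:5 → peak 8
Best is Activity 3@3, peak 8.

8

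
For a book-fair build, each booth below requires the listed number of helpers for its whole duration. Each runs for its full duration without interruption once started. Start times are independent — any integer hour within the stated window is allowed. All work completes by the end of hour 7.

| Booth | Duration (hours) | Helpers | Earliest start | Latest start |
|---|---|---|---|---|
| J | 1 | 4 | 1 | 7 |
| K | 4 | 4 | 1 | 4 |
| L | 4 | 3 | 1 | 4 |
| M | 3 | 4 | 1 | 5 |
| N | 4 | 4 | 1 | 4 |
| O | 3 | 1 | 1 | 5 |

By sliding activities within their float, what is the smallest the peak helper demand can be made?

11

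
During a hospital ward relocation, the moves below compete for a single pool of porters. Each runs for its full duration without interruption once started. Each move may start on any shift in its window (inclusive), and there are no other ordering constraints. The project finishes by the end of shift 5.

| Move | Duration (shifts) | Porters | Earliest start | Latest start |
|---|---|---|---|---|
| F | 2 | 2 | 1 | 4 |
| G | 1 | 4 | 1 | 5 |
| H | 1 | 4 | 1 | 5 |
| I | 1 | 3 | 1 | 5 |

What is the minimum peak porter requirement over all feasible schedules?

4

Early-start (F@1, G@1, H@1, I@1) gives peak 13: s1:13  s2:2  s3:0  s4:0  s5:0.
Shift G→3, H→4, I→5.
Schedule F@1, G@3, H@4, I@5: s1:2  s2:2  s3:4  s4:4  s5:3 — peak 4.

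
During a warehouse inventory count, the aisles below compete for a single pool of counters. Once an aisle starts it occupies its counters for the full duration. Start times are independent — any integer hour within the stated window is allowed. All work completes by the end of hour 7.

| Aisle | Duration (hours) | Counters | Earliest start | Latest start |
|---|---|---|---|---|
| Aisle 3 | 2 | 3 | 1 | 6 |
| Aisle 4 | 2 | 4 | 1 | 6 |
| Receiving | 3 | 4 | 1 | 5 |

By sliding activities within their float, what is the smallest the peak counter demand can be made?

4

Early-start (Aisle 3@1, Aisle 4@1, Receiving@1) gives peak 11: h1:11  h2:11  h3:4  h4:0  h5:0  h6:0  h7:0.
Shift Aisle 4→3, Receiving→5.
Schedule Aisle 3@1, Aisle 4@3, Receiving@5: h1:3  h2:3  h3:4  h4:4  h5:4  h6:4  h7:4 — peak 4.
Total counter-hours = 26 over 7 hours ⇒ peak ≥ ⌈26/7⌉ = 4, so 4 is optimal.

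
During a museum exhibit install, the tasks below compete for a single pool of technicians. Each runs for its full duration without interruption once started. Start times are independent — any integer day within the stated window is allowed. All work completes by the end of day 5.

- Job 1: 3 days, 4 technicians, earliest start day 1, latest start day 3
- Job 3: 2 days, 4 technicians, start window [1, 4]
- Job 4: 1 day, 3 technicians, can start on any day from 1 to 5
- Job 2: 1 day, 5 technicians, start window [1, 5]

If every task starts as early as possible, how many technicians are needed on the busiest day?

16

Early-start schedule: Job 1@1, Job 3@1, Job 4@1, Job 2@1.
Load per day: day 1: 16, day 2: 8, day 3: 4, day 4: 0, day 5: 0.
Peak is 16.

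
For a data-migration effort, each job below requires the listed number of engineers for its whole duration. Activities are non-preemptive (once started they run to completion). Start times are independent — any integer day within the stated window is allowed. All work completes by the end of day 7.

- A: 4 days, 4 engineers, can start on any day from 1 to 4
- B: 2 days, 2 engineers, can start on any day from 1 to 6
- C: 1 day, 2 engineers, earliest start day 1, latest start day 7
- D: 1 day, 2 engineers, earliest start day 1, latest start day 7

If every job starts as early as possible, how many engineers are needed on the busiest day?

10

Early-start schedule: A@1, B@1, C@1, D@1.
Load per day: day 1: 10, day 2: 6, day 3: 4, day 4: 4, day 5: 0, day 6: 0, day 7: 0.
Peak is 10.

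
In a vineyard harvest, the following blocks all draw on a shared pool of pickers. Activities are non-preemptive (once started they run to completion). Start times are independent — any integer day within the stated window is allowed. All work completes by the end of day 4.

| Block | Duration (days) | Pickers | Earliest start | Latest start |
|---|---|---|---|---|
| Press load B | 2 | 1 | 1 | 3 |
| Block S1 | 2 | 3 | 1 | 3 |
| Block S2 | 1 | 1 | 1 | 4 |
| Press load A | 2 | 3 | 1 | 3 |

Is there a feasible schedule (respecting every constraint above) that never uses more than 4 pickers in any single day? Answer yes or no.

yes

Schedule Press load B@1, Block S1@1, Block S2@3, Press load A@3: d1:4  d2:4  d3:4  d4:3 — peak 4 ≤ 4.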